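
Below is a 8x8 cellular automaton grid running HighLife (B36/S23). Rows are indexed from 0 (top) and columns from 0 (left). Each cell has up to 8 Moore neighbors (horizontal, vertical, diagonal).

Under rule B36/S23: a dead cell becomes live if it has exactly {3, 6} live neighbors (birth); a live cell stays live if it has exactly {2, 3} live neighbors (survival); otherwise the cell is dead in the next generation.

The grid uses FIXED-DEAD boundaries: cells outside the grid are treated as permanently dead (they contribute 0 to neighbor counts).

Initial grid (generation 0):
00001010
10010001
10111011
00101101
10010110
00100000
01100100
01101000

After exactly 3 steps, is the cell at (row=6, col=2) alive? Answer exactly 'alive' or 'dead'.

Simulating step by step:
Generation 0 (given above): 26 live cells
Generation 1: 22 live cells
00000000
01100001
00100001
00110011
01110110
00111110
00000000
01110000
Generation 2: 13 live cells
00000000
01100000
00000001
00001101
01001000
01000010
01000100
00100000
Generation 3: 12 live cells
00000000
00000000
00000010
00001110
00001010
11100100
01100000
00000000

Cell (6,2) at generation 3: 1 -> alive

Answer: alive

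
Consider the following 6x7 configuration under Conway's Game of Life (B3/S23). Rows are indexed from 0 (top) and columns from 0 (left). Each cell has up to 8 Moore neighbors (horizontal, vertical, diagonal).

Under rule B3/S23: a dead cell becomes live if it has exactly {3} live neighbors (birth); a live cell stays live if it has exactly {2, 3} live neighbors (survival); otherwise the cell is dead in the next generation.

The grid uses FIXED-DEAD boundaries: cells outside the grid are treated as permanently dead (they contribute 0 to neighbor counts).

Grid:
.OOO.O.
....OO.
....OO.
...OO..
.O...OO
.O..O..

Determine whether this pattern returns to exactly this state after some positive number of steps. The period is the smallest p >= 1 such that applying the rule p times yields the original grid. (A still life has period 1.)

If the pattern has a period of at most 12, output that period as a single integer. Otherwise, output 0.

Answer: 0

Derivation:
Simulating and comparing each generation to the original:
Gen 0 (original, given above): 15 live cells
Gen 1: 11 live cells, differs from original
Gen 2: 12 live cells, differs from original
Gen 3: 13 live cells, differs from original
Gen 4: 14 live cells, differs from original
Gen 5: 12 live cells, differs from original
Gen 6: 14 live cells, differs from original
Gen 7: 13 live cells, differs from original
Gen 8: 12 live cells, differs from original
Gen 9: 10 live cells, differs from original
Gen 10: 11 live cells, differs from original
Gen 11: 14 live cells, differs from original
Gen 12: 16 live cells, differs from original
No period found within 12 steps.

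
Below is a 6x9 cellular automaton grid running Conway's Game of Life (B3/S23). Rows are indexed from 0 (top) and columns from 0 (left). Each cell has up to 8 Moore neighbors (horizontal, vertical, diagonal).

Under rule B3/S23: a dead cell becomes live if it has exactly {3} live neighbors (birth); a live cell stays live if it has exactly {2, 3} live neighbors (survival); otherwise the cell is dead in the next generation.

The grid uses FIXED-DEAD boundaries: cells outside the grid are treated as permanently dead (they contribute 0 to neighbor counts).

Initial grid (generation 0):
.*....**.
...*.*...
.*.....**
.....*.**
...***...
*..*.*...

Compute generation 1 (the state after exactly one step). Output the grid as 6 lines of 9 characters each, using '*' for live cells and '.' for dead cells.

Simulating step by step:
Generation 0 (given above): 17 live cells
Generation 1: 13 live cells
(generation 1 grid is the final answer)

Answer: ......*..
..*.....*
....*..**
.....*.**
...*.*...
...*.*...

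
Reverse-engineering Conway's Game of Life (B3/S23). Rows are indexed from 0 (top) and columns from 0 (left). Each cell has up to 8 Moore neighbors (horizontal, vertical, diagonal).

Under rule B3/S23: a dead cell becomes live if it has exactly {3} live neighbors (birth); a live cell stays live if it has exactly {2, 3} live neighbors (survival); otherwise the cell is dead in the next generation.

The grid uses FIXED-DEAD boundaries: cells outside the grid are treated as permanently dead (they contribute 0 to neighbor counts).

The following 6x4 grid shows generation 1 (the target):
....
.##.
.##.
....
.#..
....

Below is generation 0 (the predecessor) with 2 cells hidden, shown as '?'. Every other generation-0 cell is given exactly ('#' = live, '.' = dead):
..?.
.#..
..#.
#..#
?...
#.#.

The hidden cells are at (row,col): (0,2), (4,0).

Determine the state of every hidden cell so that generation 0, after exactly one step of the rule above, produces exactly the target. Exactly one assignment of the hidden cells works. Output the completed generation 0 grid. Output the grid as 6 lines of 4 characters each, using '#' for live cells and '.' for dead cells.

Hidden generation-0 cells (in order): (0,2), (4,0).
A hidden cell only influences target cells in its own 3x3 neighborhood. Try each of the 2^2 = 4 assignments, step the completed generation 0 forward once under B3/S23, and compare with the target:
  (0,2)=. (4,0)=. -> step gives (1,1)='.' but target has '#' -> reject
  (0,2)=. (4,0)=# -> step gives (1,1)='.' but target has '#' -> reject
  (0,2)=# (4,0)=. -> step reproduces the target at every cell -> ACCEPT
  (0,2)=# (4,0)=# -> step gives (3,1)='#' but target has '.' -> reject
Unique solution: (0,2)=live, (4,0)=dead.
Check: live-neighbor counts of every cell in the completed generation 0:
1211
1232
2322
0221
2322
0201
Applying B3/S23 to generation 0 with these counts gives:
....
.##.
.##.
....
.#..
....
which matches the target exactly.

Answer: ..#.
.#..
..#.
#..#
....
#.#.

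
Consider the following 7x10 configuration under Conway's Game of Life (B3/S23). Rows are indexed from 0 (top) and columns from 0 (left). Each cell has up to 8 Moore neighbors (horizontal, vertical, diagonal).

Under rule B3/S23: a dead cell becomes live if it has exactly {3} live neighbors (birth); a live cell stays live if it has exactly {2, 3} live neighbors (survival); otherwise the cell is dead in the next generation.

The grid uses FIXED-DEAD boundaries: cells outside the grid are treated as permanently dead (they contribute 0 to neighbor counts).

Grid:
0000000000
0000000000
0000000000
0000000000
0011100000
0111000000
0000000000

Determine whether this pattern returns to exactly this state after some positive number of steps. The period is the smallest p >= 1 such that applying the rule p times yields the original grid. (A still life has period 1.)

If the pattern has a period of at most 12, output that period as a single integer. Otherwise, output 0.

Simulating and comparing each generation to the original:
Gen 0 (original, given above): 6 live cells
Gen 1: 6 live cells, differs from original
Gen 2: 6 live cells, MATCHES original -> period = 2

Answer: 2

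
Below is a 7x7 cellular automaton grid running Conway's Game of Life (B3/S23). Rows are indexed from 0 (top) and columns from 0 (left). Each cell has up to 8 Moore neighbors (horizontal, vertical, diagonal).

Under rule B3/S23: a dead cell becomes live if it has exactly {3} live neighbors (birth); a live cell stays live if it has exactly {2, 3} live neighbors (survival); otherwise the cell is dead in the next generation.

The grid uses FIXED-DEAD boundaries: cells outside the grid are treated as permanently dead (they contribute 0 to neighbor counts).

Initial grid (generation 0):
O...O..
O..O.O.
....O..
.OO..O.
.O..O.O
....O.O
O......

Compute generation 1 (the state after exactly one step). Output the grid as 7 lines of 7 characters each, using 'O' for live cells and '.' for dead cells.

Answer: ....O..
...O.O.
.OOOOO.
.OOOOO.
.OOOO.O
.......
.......

Derivation:
Simulating step by step:
Generation 0 (given above): 15 live cells
Generation 1: 18 live cells
(generation 1 grid is the final answer)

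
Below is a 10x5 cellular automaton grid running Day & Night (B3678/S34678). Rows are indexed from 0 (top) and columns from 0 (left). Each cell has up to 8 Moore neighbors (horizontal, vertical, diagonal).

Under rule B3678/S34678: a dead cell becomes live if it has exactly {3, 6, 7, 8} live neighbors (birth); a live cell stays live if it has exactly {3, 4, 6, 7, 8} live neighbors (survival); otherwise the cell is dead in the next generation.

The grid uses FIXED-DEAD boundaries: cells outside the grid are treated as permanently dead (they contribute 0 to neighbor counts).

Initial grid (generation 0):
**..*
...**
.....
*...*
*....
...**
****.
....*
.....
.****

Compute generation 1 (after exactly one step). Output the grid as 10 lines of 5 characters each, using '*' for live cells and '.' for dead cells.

Answer: ...*.
.....
...**
.....
...**
*..*.
..**.
.***.
..*.*
.....

Derivation:
Simulating step by step:
Generation 0 (given above): 19 live cells
Generation 1: 14 live cells
(generation 1 grid is the final answer)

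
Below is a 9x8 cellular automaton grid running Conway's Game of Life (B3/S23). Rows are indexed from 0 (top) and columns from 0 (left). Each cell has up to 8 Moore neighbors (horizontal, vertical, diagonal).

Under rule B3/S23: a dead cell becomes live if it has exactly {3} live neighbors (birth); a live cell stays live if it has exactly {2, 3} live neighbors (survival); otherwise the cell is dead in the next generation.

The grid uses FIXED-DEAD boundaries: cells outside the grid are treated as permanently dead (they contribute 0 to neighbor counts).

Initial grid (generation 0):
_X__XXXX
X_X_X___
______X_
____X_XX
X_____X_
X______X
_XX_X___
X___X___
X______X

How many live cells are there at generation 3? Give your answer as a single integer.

Answer: 12

Derivation:
Simulating step by step:
Generation 0 (given above): 23 live cells
Generation 1: 22 live cells
_X_XXXX_
_X_XX__X
___X__XX
______XX
_____XX_
X_______
XX_X____
X__X____
________
Generation 2: 19 live cells
___X_XX_
_______X
__XXXX__
________
_____XXX
XX______
XXX_____
XXX_____
________
Generation 3: 12 live cells
______X_
__X_____
___XX___
___X____
______X_
X_X___X_
________
X_X_____
_X______
Population at generation 3: 12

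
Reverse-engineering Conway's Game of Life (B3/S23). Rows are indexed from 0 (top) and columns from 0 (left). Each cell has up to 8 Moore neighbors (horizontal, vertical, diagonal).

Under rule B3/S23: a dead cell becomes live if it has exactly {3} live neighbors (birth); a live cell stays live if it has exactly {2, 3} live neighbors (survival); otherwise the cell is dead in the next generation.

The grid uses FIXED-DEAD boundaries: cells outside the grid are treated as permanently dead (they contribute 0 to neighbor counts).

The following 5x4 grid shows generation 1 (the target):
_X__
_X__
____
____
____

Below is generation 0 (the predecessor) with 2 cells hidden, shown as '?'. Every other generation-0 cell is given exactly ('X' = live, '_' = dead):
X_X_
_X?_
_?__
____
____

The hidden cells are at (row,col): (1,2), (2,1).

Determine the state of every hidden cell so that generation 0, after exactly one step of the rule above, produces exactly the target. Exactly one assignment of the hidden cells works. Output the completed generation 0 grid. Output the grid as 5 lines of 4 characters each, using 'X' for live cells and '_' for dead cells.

Answer: X_X_
_X__
____
____
____

Derivation:
Hidden generation-0 cells (in order): (1,2), (2,1).
A hidden cell only influences target cells in its own 3x3 neighborhood. Try each of the 2^2 = 4 assignments, step the completed generation 0 forward once under B3/S23, and compare with the target:
  (1,2)=_ (2,1)=_ -> step reproduces the target at every cell -> ACCEPT
  (1,2)=_ (2,1)=X -> step gives (1,0)='X' but target has '_' -> reject
  (1,2)=X (2,1)=_ -> step gives (0,1)='_' but target has 'X' -> reject
  (1,2)=X (2,1)=X -> step gives (0,1)='_' but target has 'X' -> reject
Unique solution: (1,2)=dead, (2,1)=dead.
Check: live-neighbor counts of every cell in the completed generation 0:
1311
2221
1110
0000
0000
Applying B3/S23 to generation 0 with these counts gives:
_X__
_X__
____
____
____
which matches the target exactly.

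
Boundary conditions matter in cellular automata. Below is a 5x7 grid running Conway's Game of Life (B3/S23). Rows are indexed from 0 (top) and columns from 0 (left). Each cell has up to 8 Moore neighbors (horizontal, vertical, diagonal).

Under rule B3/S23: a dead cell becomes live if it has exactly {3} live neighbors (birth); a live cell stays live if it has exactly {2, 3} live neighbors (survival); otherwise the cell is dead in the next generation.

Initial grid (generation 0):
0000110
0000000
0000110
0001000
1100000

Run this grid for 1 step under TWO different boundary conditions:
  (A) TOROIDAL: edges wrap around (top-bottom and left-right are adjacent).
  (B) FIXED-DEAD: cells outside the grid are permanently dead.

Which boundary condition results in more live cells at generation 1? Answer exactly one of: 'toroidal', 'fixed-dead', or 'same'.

Answer: toroidal

Derivation:
Under TOROIDAL boundary, generation 1:
0000000
0000000
0000100
0000100
0000100
Population = 3

Under FIXED-DEAD boundary, generation 1:
0000000
0000000
0000100
0000100
0000000
Population = 2

Comparison: toroidal=3, fixed-dead=2 -> toroidal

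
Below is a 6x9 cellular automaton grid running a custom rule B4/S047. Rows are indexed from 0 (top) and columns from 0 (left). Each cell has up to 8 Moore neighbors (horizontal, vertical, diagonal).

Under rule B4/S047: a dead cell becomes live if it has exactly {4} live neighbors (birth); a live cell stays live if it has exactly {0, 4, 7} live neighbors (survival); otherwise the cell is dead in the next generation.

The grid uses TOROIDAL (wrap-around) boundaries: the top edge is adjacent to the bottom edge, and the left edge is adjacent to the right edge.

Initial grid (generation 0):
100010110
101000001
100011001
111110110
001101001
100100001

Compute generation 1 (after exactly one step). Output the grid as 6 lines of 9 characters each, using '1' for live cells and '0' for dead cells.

Simulating step by step:
Generation 0 (given above): 25 live cells
Generation 1: 17 live cells
(generation 1 grid is the final answer)

Answer: 110000000
111001010
001000010
111000000
000000011
000010011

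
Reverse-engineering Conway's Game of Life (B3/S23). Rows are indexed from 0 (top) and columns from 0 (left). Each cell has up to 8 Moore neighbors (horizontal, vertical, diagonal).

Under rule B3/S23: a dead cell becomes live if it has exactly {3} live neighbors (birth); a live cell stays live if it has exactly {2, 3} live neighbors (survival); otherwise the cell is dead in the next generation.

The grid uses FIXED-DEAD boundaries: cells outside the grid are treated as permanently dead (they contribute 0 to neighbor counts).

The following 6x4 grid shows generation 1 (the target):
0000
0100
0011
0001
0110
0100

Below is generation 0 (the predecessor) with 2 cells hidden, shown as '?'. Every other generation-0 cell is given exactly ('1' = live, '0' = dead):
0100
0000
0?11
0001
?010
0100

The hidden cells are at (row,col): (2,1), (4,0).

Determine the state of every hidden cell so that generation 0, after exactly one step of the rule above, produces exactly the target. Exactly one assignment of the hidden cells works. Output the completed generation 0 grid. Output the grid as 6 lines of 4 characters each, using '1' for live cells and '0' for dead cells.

Answer: 0100
0000
0111
0001
1010
0100

Derivation:
Hidden generation-0 cells (in order): (2,1), (4,0).
A hidden cell only influences target cells in its own 3x3 neighborhood. Try each of the 2^2 = 4 assignments, step the completed generation 0 forward once under B3/S23, and compare with the target:
  (2,1)=0 (4,0)=0 -> step gives (1,1)='0' but target has '1' -> reject
  (2,1)=0 (4,0)=1 -> step gives (1,1)='0' but target has '1' -> reject
  (2,1)=1 (4,0)=0 -> step gives (3,1)='1' but target has '0' -> reject
  (2,1)=1 (4,0)=1 -> step reproduces the target at every cell -> ACCEPT
Unique solution: (2,1)=live, (4,0)=live.
Check: live-neighbor counts of every cell in the completed generation 0:
1010
2342
1132
2453
1322
2221
Applying B3/S23 to generation 0 with these counts gives:
0000
0100
0011
0001
0110
0100
which matches the target exactly.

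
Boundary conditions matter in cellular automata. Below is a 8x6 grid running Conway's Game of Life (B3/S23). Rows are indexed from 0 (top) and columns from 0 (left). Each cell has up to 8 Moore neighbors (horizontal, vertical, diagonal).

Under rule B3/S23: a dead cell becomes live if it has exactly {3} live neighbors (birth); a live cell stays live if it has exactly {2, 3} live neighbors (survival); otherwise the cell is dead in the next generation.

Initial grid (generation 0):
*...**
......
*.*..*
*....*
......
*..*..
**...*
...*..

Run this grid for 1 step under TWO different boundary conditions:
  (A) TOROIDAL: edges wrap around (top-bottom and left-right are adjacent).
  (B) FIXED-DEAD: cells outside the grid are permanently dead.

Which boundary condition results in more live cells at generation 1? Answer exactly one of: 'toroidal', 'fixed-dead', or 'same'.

Under TOROIDAL boundary, generation 1:
....**
.*..*.
**...*
**...*
*....*
**...*
***.**
.*....
Population = 21

Under FIXED-DEAD boundary, generation 1:
......
.*..**
.*....
.*....
......
**....
***.*.
......
Population = 11

Comparison: toroidal=21, fixed-dead=11 -> toroidal

Answer: toroidal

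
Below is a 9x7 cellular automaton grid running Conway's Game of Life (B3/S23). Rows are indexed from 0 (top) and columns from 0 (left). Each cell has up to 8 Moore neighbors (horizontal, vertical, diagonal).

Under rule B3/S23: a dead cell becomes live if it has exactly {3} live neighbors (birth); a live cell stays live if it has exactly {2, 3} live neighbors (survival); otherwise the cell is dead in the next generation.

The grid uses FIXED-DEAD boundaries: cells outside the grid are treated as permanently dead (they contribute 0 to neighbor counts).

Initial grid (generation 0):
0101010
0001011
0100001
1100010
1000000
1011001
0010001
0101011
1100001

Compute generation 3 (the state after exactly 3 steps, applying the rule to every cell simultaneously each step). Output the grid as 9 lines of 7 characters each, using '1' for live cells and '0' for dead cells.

Answer: 0001110
0111101
0110100
0001000
0000100
1000000
1000110
1000101
0001010

Derivation:
Simulating step by step:
Generation 0 (given above): 25 live cells
Generation 1: 27 live cells
0010011
0000011
1110101
1100000
1010000
0011000
0000101
1100011
1110011
Generation 2: 27 live cells
0000011
0011100
1010001
0001000
1011000
0111000
0111101
1010100
1010011
Generation 3: 22 live cells
(generation 3 grid is the final answer)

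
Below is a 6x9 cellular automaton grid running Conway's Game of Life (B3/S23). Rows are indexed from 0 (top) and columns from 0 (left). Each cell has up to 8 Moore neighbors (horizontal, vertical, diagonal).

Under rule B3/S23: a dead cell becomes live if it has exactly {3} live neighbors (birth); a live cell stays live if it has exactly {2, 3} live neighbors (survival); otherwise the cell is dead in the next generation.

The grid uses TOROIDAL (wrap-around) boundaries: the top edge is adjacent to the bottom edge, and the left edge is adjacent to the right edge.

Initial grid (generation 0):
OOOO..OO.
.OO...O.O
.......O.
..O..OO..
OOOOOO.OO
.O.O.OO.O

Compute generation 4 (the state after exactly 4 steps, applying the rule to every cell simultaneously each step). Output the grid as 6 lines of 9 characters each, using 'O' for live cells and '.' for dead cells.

Simulating step by step:
Generation 0 (given above): 27 live cells
Generation 1: 13 live cells
...OO....
...O..O.O
.OO..O.O.
O.O..O...
........O
.........
Generation 2: 18 live cells
...OO....
...O.OOO.
OOOOOO.OO
O.O...O.O
.........
.........
Generation 3: 11 live cells
...OOOO..
OO.....O.
.........
..O.OOO..
.........
.........
Generation 4: 13 live cells
(generation 4 grid is the final answer)

Answer: ....OOO..
....OOO..
.O...OO..
.....O...
.....O...
....OO...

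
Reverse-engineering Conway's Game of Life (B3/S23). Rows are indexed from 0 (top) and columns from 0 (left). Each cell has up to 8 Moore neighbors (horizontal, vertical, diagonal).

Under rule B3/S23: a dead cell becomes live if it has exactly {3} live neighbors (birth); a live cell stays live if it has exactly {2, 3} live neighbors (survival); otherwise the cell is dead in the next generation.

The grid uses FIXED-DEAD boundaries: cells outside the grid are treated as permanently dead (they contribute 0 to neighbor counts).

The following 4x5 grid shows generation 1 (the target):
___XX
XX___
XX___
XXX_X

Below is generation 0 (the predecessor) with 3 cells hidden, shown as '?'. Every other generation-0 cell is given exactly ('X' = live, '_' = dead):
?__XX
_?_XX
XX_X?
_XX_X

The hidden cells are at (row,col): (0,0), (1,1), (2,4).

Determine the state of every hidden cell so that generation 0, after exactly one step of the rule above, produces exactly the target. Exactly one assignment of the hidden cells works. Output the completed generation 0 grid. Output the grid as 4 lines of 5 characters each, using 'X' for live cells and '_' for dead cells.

Hidden generation-0 cells (in order): (0,0), (1,1), (2,4).
A hidden cell only influences target cells in its own 3x3 neighborhood. Try each of the 2^3 = 8 assignments, step the completed generation 0 forward once under B3/S23, and compare with the target:
  (0,0)=_ (1,1)=_ (2,4)=_ -> step gives (1,0)='_' but target has 'X' -> reject
  (0,0)=_ (1,1)=_ (2,4)=X -> step gives (1,0)='_' but target has 'X' -> reject
  (0,0)=_ (1,1)=X (2,4)=_ -> step gives (0,2)='X' but target has '_' -> reject
  (0,0)=_ (1,1)=X (2,4)=X -> step gives (0,2)='X' but target has '_' -> reject
  (0,0)=X (1,1)=_ (2,4)=_ -> step gives (3,3)='X' but target has '_' -> reject
  (0,0)=X (1,1)=_ (2,4)=X -> step reproduces the target at every cell -> ACCEPT
  (0,0)=X (1,1)=X (2,4)=_ -> step gives (0,2)='X' but target has '_' -> reject
  (0,0)=X (1,1)=X (2,4)=X -> step gives (0,2)='X' but target has '_' -> reject
Unique solution: (0,0)=live, (1,1)=dead, (2,4)=live.
Check: live-neighbor counts of every cell in the completed generation 0:
01233
33455
23554
33342
Applying B3/S23 to generation 0 with these counts gives:
___XX
XX___
XX___
XXX_X
which matches the target exactly.

Answer: X__XX
___XX
XX_XX
_XX_X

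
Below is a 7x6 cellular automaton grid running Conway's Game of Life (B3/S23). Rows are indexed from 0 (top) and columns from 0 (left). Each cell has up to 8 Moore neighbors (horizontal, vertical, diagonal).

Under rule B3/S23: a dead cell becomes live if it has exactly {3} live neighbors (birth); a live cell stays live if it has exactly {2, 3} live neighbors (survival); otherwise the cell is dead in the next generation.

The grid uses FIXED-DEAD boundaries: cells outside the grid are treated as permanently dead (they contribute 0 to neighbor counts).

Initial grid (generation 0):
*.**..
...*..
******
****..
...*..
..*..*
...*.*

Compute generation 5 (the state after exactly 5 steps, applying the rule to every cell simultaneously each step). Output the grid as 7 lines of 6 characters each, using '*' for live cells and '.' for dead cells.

Answer: ......
......
**....
......
...*..
......
......

Derivation:
Simulating step by step:
Generation 0 (given above): 19 live cells
Generation 1: 10 live cells
..**..
*.....
*.....
*.....
...**.
..**..
....*.
Generation 2: 8 live cells
......
.*....
**....
......
..***.
..*...
...*..
Generation 3: 11 live cells
......
**....
**....
.***..
..**..
..*.*.
......
Generation 4: 6 live cells
......
**....
......
*..*..
....*.
..*...
......
Generation 5: 3 live cells
(generation 5 grid is the final answer)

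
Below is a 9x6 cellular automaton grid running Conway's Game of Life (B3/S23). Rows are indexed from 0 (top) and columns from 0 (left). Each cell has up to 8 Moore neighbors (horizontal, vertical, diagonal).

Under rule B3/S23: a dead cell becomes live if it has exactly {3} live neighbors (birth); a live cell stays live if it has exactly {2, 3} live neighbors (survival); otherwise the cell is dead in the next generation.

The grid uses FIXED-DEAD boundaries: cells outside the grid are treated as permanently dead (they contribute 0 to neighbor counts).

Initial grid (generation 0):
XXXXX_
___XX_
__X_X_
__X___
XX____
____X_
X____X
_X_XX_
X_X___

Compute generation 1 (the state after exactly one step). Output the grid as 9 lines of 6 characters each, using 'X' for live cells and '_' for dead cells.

Answer: _XX_X_
_____X
__X_X_
__XX__
_X____
XX____
___X_X
XXXXX_
_XXX__

Derivation:
Simulating step by step:
Generation 0 (given above): 20 live cells
Generation 1: 21 live cells
(generation 1 grid is the final answer)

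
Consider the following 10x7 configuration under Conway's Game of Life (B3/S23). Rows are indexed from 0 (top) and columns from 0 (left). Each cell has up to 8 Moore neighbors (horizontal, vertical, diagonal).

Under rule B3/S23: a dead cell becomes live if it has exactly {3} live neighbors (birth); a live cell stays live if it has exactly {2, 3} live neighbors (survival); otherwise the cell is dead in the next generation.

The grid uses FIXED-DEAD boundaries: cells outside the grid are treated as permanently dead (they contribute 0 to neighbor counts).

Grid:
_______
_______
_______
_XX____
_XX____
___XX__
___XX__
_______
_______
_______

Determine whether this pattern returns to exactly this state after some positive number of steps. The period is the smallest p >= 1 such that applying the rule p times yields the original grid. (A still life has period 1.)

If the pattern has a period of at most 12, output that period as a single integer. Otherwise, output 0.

Answer: 2

Derivation:
Simulating and comparing each generation to the original:
Gen 0 (original, given above): 8 live cells
Gen 1: 6 live cells, differs from original
Gen 2: 8 live cells, MATCHES original -> period = 2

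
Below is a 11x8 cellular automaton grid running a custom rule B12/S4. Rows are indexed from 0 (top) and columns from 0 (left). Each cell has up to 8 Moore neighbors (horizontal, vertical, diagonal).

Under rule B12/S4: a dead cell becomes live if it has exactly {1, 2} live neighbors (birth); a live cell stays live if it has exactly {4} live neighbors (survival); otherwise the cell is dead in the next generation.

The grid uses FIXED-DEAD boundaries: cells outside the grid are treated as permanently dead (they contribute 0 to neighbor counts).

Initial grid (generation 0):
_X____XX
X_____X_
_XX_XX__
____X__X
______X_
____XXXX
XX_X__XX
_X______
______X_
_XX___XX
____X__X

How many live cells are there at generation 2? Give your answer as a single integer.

Simulating step by step:
Generation 0 (given above): 29 live cells
Generation 1: 33 live cells
X_X__X__
___XX___
X______X
XXX_____
___X__X_
XXXX_X_X
______X_
___XXX__
X__X_X__
X__XX___
XXXX_X__
Generation 2: 30 live cells
_X____X_
X_X__XXX
____XXX_
___XXXXX
_____X_X
________
X______X
XXX_X__X
_X_X__X_
___X__X_
______X_
Population at generation 2: 30

Answer: 30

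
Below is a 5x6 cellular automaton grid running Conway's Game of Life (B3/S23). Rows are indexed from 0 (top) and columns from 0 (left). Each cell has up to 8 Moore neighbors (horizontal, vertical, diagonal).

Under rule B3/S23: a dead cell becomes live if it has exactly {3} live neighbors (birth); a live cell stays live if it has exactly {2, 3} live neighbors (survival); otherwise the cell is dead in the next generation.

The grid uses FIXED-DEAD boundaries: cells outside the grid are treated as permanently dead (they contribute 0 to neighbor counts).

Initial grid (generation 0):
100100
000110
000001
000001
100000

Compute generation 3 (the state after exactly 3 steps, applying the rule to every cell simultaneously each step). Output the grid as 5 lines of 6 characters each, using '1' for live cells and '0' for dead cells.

Answer: 000110
000101
000010
000000
000000

Derivation:
Simulating step by step:
Generation 0 (given above): 7 live cells
Generation 1: 5 live cells
000110
000110
000001
000000
000000
Generation 2: 5 live cells
000110
000101
000010
000000
000000
Generation 3: 5 live cells
(generation 3 grid is the final answer)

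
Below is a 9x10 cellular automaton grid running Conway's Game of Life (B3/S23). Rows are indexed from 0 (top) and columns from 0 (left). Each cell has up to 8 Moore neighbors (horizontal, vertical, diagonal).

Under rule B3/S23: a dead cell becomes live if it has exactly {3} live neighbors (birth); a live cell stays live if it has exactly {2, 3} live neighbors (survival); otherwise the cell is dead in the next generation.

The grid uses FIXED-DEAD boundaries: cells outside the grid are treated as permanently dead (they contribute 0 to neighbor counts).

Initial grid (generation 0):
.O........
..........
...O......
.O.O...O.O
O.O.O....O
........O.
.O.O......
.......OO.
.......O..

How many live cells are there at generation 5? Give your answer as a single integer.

Simulating step by step:
Generation 0 (given above): 16 live cells
Generation 1: 18 live cells
..........
..........
..O.......
.O.OO...O.
.OOO.....O
.OOO......
.......OO.
.......OO.
.......OO.
Generation 2: 15 live cells
..........
..........
..OO......
.O..O.....
O.........
.O.O....O.
..O....OO.
......O..O
.......OO.
Generation 3: 20 live cells
..........
..........
..OO......
.OOO......
OOO.......
.OO....OO.
..O....OOO
......O..O
.......OO.
Generation 4: 16 live cells
..........
..........
.O.O......
O.........
O.........
O..O...O.O
.OO...O..O
......O..O
.......OO.
Generation 5: 16 live cells
..........
..........
..........
OO........
OO........
O.O.....O.
.OO...OO.O
......O..O
.......OO.
Population at generation 5: 16

Answer: 16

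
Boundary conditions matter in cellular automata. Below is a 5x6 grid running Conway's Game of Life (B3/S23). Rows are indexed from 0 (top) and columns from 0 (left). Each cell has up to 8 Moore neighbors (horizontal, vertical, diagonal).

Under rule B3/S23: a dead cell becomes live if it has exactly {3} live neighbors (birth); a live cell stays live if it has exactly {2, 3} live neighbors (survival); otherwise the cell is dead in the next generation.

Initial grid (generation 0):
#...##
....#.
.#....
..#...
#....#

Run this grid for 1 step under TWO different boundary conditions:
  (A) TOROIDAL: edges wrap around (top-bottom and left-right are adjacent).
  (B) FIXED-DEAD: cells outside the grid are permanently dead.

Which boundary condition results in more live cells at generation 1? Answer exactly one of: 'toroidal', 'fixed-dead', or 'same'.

Under TOROIDAL boundary, generation 1:
#...#.
#...#.
......
##....
##..#.
Population = 9

Under FIXED-DEAD boundary, generation 1:
....##
....##
......
.#....
......
Population = 5

Comparison: toroidal=9, fixed-dead=5 -> toroidal

Answer: toroidal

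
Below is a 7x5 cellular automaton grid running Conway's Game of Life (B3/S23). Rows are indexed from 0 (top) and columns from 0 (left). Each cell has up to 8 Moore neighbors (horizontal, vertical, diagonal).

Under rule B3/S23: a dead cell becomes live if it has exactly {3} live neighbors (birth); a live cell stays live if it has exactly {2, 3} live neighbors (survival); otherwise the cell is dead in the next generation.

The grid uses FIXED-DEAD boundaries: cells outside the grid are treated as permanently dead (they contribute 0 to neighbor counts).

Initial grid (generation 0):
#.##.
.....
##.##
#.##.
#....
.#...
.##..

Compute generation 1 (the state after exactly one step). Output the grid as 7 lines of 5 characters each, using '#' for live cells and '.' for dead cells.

Simulating step by step:
Generation 0 (given above): 14 live cells
Generation 1: 17 live cells
(generation 1 grid is the final answer)

Answer: .....
#...#
##.##
#.###
#.#..
###..
.##..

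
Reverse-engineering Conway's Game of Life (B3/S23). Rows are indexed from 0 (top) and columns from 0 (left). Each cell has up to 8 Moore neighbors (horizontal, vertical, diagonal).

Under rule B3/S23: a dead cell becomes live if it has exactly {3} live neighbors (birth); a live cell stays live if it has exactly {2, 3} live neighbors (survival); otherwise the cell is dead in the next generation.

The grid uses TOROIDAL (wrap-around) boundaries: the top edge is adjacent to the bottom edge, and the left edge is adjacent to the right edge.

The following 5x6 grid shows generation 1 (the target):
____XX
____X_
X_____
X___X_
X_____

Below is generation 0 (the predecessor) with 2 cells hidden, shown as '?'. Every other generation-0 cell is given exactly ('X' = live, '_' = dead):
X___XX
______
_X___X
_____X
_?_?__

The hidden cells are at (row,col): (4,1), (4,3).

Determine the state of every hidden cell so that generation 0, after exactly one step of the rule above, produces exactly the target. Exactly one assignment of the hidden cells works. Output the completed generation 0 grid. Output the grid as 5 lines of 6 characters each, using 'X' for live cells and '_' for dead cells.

Hidden generation-0 cells (in order): (4,1), (4,3).
A hidden cell only influences target cells in its own 3x3 neighborhood. Try each of the 2^2 = 4 assignments, step the completed generation 0 forward once under B3/S23, and compare with the target:
  (4,1)=_ (4,3)=_ -> step gives (0,4)='_' but target has 'X' -> reject
  (4,1)=_ (4,3)=X -> step reproduces the target at every cell -> ACCEPT
  (4,1)=X (4,3)=_ -> step gives (0,0)='X' but target has '_' -> reject
  (4,1)=X (4,3)=X -> step gives (0,0)='X' but target has '_' -> reject
Unique solution: (4,1)=dead, (4,3)=live.
Check: live-neighbor counts of every cell in the completed generation 0:
111222
421134
301021
312131
311144
Applying B3/S23 to generation 0 with these counts gives:
____XX
____X_
X_____
X___X_
X_____
which matches the target exactly.

Answer: X___XX
______
_X___X
_____X
___X__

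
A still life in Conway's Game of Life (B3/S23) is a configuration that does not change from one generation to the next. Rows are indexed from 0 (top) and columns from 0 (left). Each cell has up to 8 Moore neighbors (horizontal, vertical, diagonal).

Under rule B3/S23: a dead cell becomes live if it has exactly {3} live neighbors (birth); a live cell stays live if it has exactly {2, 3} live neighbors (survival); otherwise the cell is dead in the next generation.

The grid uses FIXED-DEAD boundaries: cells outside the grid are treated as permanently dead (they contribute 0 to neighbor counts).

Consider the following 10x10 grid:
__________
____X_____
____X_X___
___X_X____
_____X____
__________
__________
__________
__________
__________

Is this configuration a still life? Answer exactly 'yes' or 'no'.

Compute generation 1 and compare to generation 0 (given above):
Generation 1:
__________
_____X____
___XX_____
_____XX___
____X_____
__________
__________
__________
__________
__________
Cell (1,4) differs: gen0=1 vs gen1=0 -> NOT a still life.

Answer: no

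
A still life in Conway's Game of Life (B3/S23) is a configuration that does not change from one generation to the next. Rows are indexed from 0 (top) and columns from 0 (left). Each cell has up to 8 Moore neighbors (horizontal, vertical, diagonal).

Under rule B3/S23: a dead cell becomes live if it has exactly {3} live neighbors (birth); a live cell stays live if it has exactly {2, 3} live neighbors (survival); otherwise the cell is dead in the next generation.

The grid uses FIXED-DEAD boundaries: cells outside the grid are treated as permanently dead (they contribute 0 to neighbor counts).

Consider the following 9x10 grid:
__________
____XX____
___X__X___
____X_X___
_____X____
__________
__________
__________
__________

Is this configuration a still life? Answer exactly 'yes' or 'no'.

Compute generation 1 and compare to generation 0 (given above):
Generation 1:
__________
____XX____
___X__X___
____X_X___
_____X____
__________
__________
__________
__________
The grids are IDENTICAL -> still life.

Answer: yes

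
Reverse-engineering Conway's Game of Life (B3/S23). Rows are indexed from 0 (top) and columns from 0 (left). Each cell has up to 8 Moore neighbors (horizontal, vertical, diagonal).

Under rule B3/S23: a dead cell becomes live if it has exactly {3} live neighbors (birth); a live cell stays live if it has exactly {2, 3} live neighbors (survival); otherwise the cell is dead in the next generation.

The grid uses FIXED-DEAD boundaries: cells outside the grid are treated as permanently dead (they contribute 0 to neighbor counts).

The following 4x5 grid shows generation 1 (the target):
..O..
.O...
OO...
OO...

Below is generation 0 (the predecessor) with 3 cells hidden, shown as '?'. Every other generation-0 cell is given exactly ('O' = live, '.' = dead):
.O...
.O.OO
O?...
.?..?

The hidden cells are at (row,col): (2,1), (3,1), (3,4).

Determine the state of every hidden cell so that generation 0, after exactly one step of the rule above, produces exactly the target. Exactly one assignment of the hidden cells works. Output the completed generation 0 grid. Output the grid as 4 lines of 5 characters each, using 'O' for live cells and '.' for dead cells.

Answer: .O...
.O.OO
OO...
.O...

Derivation:
Hidden generation-0 cells (in order): (2,1), (3,1), (3,4).
A hidden cell only influences target cells in its own 3x3 neighborhood. Try each of the 2^3 = 8 assignments, step the completed generation 0 forward once under B3/S23, and compare with the target:
  (2,1)=. (3,1)=. (3,4)=. -> step gives (1,0)='O' but target has '.' -> reject
  (2,1)=. (3,1)=. (3,4)=O -> step gives (1,0)='O' but target has '.' -> reject
  (2,1)=. (3,1)=O (3,4)=. -> step gives (1,0)='O' but target has '.' -> reject
  (2,1)=. (3,1)=O (3,4)=O -> step gives (1,0)='O' but target has '.' -> reject
  (2,1)=O (3,1)=. (3,4)=. -> step gives (2,2)='O' but target has '.' -> reject
  (2,1)=O (3,1)=. (3,4)=O -> step gives (2,2)='O' but target has '.' -> reject
  (2,1)=O (3,1)=O (3,4)=. -> step reproduces the target at every cell -> ACCEPT
  (2,1)=O (3,1)=O (3,4)=O -> step gives (2,3)='O' but target has '.' -> reject
Unique solution: (2,1)=live, (3,1)=live, (3,4)=dead.
Check: live-neighbor counts of every cell in the completed generation 0:
21322
43411
33422
32200
Applying B3/S23 to generation 0 with these counts gives:
..O..
.O...
OO...
OO...
which matches the target exactly.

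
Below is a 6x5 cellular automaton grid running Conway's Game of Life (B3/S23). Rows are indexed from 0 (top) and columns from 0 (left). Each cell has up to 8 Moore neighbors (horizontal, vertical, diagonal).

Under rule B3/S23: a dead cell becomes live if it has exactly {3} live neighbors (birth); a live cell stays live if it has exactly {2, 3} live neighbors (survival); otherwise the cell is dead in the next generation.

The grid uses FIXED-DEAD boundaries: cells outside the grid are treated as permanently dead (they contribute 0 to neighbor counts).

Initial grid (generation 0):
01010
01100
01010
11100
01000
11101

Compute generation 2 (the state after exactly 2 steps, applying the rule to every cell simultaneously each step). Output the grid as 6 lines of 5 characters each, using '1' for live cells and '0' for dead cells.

Simulating step by step:
Generation 0 (given above): 14 live cells
Generation 1: 10 live cells
01000
11010
00010
10000
00010
11100
Generation 2: 12 live cells
(generation 2 grid is the final answer)

Answer: 11100
11000
11100
00000
10100
01100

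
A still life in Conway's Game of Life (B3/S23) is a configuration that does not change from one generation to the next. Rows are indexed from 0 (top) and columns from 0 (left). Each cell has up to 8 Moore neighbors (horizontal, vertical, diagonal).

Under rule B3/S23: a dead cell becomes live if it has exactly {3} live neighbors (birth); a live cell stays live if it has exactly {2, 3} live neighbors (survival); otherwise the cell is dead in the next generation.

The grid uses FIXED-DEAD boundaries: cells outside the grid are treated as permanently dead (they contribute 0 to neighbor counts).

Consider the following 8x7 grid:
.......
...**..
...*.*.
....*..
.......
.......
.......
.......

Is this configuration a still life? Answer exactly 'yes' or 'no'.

Answer: yes

Derivation:
Compute generation 1 and compare to generation 0 (given above):
Generation 1:
.......
...**..
...*.*.
....*..
.......
.......
.......
.......
The grids are IDENTICAL -> still life.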